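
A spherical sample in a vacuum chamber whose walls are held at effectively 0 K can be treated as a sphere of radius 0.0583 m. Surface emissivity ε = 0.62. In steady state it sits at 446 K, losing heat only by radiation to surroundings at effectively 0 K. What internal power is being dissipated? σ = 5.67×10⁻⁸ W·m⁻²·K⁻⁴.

Steady state: P = εσA T⁴.
A = 4πr² = 0.04271 m²; T⁴ = (446)⁴ = 3.957×10¹⁰ K⁴.
P = 0.62 × 5.67×10⁻⁸ × 0.04271 × 3.957×10¹⁰.

P ≈ 59.4 W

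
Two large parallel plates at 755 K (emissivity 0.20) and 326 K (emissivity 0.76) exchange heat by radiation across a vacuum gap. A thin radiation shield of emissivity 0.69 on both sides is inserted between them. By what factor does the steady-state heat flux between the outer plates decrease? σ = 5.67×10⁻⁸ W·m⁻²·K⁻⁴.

Without shield: q₀ = σΔ(T⁴)/(1/ε₁+1/ε₂−1) with denominator 5.316.
With shield the two gaps are in series; the resistances add: (1/ε₁+1/ε_s−1)+(1/ε_s+1/ε₂−1) = 5.449+1.765 = 7.214.
Heat-flux ratio q₀/q = 7.214/5.316.

factor ≈ 1.36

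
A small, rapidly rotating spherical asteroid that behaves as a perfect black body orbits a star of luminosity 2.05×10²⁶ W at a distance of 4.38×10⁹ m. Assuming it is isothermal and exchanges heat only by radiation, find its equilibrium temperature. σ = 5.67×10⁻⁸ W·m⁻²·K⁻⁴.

T ≈ 1390 K

First find the stellar flux at distance d: S = L/(4πd²) = 2.05×10²⁶/(4π·(4.38×10⁹)²) = 8.503×10⁵ W/m².
For an isothermal sphere, absorbed (1−a)S·πr² = emitted σ·4πr²·T⁴, so T⁴ = (1−a)S/(4σ).
T⁴ = 1.00·8.503×10⁵/(4·5.67×10⁻⁸) = 3.749×10¹² K⁴.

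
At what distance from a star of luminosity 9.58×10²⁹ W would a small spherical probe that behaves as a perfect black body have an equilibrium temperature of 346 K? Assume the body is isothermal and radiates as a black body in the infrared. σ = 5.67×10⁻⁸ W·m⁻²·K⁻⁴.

d ≈ 4.84×10¹² m

For an isothermal black-emitting sphere, (1−a)S·πr² = σ·4πr²·T⁴ ⇒ S = 4σT⁴/(1−a).
S = 4·5.67×10⁻⁸·(346)⁴/1.00 = 3250 W/m².
Flux falls as S = L/(4πd²), so d = √(L/(4πS)) = √(9.58×10²⁹/(4π·3250)).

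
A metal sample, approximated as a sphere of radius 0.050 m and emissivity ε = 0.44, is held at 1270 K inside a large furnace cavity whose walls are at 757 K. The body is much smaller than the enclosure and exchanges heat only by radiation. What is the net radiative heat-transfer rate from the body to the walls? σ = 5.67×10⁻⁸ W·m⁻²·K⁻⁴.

P_net ≈ 1780 W

For a small grey body in a large enclosure: P_net = εσA(T_body⁴ − T_wall⁴).
A = 4πr² = 0.03142 m²; T_body⁴ − T_wall⁴ = 2.601×10¹² − 3.284×10¹¹ = 2.273×10¹² K⁴.
|P_net| = 0.44·5.67×10⁻⁸·0.03142·2.273×10¹².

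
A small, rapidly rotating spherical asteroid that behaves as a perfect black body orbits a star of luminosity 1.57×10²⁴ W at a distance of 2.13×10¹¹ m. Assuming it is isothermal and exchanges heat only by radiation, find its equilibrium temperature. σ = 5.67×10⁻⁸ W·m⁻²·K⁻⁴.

T ≈ 59.0 K

First find the stellar flux at distance d: S = L/(4πd²) = 1.57×10²⁴/(4π·(2.13×10¹¹)²) = 2.754 W/m².
For an isothermal sphere, absorbed (1−a)S·πr² = emitted σ·4πr²·T⁴, so T⁴ = (1−a)S/(4σ).
T⁴ = 1.00·2.754/(4·5.67×10⁻⁸) = 1.214×10⁷ K⁴.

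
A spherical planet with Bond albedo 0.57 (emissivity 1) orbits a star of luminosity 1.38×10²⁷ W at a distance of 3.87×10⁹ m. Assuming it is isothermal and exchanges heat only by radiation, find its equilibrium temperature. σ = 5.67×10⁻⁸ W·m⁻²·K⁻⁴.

First find the stellar flux at distance d: S = L/(4πd²) = 1.38×10²⁷/(4π·(3.87×10⁹)²) = 7.332×10⁶ W/m².
For an isothermal sphere, absorbed (1−a)S·πr² = emitted σ·4πr²·T⁴, so T⁴ = (1−a)S/(4σ).
T⁴ = 0.430·7.332×10⁶/(4·5.67×10⁻⁸) = 1.390×10¹³ K⁴.

T ≈ 1930 K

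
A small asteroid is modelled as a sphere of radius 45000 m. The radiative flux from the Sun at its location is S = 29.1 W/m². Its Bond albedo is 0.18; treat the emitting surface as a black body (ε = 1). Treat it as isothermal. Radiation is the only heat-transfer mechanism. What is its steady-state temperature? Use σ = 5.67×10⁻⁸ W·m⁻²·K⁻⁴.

At equilibrium, absorbed power = emitted power.
Absorbing cross-section = πr² = 6.362×10⁹ m²; emitting surface = 4πr² = 2.545×10¹⁰ m² (ratio 4).
(1−a)S·A_cross = εσ·A_surf·T⁴  ⇒  T⁴ = (1−a)S/(4σ).
T⁴ = 0.820·29.1/(4·5.67×10⁻⁸) = 1.052×10⁸ K⁴.
T = (1.052×10⁸)^(1/4).

T ≈ 101 K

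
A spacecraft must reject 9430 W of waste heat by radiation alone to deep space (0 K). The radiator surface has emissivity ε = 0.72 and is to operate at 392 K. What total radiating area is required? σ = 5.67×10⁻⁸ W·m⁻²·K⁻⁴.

P = εσA T⁴ ⇒ A = P/(εσT⁴).
T⁴ = 2.361×10¹⁰ K⁴.
A = 9430/(0.72 × 5.67×10⁻⁸ × 2.361×10¹⁰).

A ≈ 9.78 m²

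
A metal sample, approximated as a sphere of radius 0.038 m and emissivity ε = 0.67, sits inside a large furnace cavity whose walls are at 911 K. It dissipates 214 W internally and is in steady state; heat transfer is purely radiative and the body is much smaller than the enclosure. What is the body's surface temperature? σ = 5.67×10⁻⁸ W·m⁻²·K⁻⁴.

T ≈ 1000 K

For a small grey body in a large enclosure, net radiated power = εσA(T⁴ − T_w⁴).
Steady state: P = εσA(T⁴ − T_w⁴) with A = 4πr² = 0.01815 m².
T⁴ = P/(εσA) + T_w⁴ = 214/(0.67·5.67×10⁻⁸·0.01815) + (911)⁴
    = 3.104×10¹¹ + 6.888×10¹¹ = 9.992×10¹¹ K⁴.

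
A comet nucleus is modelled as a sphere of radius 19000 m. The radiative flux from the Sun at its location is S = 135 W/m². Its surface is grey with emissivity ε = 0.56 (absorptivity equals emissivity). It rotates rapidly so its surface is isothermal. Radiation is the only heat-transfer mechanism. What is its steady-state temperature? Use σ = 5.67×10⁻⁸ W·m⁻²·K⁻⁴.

At equilibrium, absorbed power = emitted power.
Absorbing cross-section = πr² = 1.134×10⁹ m²; emitting surface = 4πr² = 4.536×10⁹ m² (ratio 4).
εS·A_cross = εσ·A_surf·T⁴  ⇒  T⁴ = S/(4σ)   (ε cancels).
T⁴ = 135/(4·5.67×10⁻⁸) = 5.952×10⁸ K⁴.
T = (5.952×10⁸)^(1/4).

T ≈ 156 K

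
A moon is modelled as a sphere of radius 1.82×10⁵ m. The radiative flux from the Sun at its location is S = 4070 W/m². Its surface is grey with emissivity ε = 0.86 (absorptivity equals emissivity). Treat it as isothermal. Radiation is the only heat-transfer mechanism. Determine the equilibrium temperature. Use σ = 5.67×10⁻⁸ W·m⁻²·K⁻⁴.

T ≈ 366 K

At equilibrium, absorbed power = emitted power.
Absorbing cross-section = πr² = 1.041×10¹¹ m²; emitting surface = 4πr² = 4.162×10¹¹ m² (ratio 4).
εS·A_cross = εσ·A_surf·T⁴  ⇒  T⁴ = S/(4σ)   (ε cancels).
T⁴ = 4070/(4·5.67×10⁻⁸) = 1.795×10¹⁰ K⁴.
T = (1.795×10¹⁰)^(1/4).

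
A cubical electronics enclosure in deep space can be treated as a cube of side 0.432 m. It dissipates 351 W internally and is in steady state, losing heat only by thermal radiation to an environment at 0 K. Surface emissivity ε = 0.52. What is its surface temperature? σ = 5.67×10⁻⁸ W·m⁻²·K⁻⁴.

Steady state: internal power = radiated power, P = εσA T⁴.
Radiating area A = 6L² = 1.120 m².
T⁴ = P/(εσA) = 351/(0.52·5.67×10⁻⁸·1.120) = 1.063×10¹⁰ K⁴.
T = (1.063×10¹⁰)^(1/4).

T ≈ 321 K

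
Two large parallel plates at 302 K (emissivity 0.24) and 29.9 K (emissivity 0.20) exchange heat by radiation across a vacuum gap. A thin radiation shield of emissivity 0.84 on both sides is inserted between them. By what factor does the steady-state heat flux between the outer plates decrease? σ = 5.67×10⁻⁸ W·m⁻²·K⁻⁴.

factor ≈ 1.17

Without shield: q₀ = σΔ(T⁴)/(1/ε₁+1/ε₂−1) with denominator 8.167.
With shield the two gaps are in series; the resistances add: (1/ε₁+1/ε_s−1)+(1/ε_s+1/ε₂−1) = 4.357+5.190 = 9.548.
Heat-flux ratio q₀/q = 9.548/8.167.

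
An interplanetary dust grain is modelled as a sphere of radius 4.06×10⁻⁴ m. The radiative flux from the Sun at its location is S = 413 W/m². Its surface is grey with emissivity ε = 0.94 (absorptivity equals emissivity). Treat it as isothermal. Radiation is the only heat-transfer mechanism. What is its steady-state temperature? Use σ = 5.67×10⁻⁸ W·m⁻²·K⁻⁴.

T ≈ 207 K

At equilibrium, absorbed power = emitted power.
Absorbing cross-section = πr² = 5.178×10⁻⁷ m²; emitting surface = 4πr² = 2.071×10⁻⁶ m² (ratio 4).
εS·A_cross = εσ·A_surf·T⁴  ⇒  T⁴ = S/(4σ)   (ε cancels).
T⁴ = 413/(4·5.67×10⁻⁸) = 1.821×10⁹ K⁴.
T = (1.821×10⁹)^(1/4).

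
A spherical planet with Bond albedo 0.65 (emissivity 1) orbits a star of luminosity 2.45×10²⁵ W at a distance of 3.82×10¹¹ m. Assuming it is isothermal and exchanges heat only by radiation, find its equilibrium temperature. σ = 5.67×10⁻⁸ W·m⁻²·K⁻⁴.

T ≈ 67.4 K

First find the stellar flux at distance d: S = L/(4πd²) = 2.45×10²⁵/(4π·(3.82×10¹¹)²) = 13.36 W/m².
For an isothermal sphere, absorbed (1−a)S·πr² = emitted σ·4πr²·T⁴, so T⁴ = (1−a)S/(4σ).
T⁴ = 0.350·13.36/(4·5.67×10⁻⁸) = 2.062×10⁷ K⁴.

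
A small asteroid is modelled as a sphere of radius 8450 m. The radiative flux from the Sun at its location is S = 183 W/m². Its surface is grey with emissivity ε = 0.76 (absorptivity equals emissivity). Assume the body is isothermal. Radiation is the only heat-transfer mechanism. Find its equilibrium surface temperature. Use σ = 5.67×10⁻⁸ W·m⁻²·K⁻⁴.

At equilibrium, absorbed power = emitted power.
Absorbing cross-section = πr² = 2.243×10⁸ m²; emitting surface = 4πr² = 8.973×10⁸ m² (ratio 4).
εS·A_cross = εσ·A_surf·T⁴  ⇒  T⁴ = S/(4σ)   (ε cancels).
T⁴ = 183/(4·5.67×10⁻⁸) = 8.069×10⁸ K⁴.
T = (8.069×10⁸)^(1/4).

T ≈ 169 K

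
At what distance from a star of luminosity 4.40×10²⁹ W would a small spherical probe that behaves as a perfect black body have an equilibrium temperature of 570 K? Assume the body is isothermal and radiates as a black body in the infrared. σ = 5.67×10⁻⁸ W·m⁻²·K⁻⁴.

d ≈ 1.21×10¹² m

For an isothermal black-emitting sphere, (1−a)S·πr² = σ·4πr²·T⁴ ⇒ S = 4σT⁴/(1−a).
S = 4·5.67×10⁻⁸·(570)⁴/1.00 = 23940 W/m².
Flux falls as S = L/(4πd²), so d = √(L/(4πS)) = √(4.40×10²⁹/(4π·23940)).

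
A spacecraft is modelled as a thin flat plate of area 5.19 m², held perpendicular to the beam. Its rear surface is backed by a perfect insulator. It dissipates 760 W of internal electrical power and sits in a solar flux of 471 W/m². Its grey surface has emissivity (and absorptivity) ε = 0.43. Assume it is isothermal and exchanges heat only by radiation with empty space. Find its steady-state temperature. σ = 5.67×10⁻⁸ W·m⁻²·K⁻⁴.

At steady state, absorbed solar power + internal power = radiated power.
Absorbed: α·S·A_cross = 0.43·471·5.190 = 1051 W (cross-section A).
Total input = 1051 + 760 = 1811 W.
Radiated: εσ·A_surf·T⁴ with A_surf = A = 5.190 m².
T⁴ = 1811/(0.43·5.67×10⁻⁸·5.190) = 1.431×10¹⁰ K⁴.

T ≈ 346 K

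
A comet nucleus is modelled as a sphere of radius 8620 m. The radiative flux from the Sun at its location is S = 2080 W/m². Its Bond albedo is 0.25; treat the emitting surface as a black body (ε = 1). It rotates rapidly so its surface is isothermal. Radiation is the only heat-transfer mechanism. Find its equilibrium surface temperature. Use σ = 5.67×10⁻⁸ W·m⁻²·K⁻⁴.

At equilibrium, absorbed power = emitted power.
Absorbing cross-section = πr² = 2.334×10⁸ m²; emitting surface = 4πr² = 9.337×10⁸ m² (ratio 4).
(1−a)S·A_cross = εσ·A_surf·T⁴  ⇒  T⁴ = (1−a)S/(4σ).
T⁴ = 0.750·2080/(4·5.67×10⁻⁸) = 6.878×10⁹ K⁴.
T = (6.878×10⁹)^(1/4).

T ≈ 288 K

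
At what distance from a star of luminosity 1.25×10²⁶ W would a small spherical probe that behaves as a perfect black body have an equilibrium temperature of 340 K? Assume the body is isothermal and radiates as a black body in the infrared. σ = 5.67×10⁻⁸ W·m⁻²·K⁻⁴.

For an isothermal black-emitting sphere, (1−a)S·πr² = σ·4πr²·T⁴ ⇒ S = 4σT⁴/(1−a).
S = 4·5.67×10⁻⁸·(340)⁴/1.00 = 3031 W/m².
Flux falls as S = L/(4πd²), so d = √(L/(4πS)) = √(1.25×10²⁶/(4π·3031)).

d ≈ 5.73×10¹⁰ m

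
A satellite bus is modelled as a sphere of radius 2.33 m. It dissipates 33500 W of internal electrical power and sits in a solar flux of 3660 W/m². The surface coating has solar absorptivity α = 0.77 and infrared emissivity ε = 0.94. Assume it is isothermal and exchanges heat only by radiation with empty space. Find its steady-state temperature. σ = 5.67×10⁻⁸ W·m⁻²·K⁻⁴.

T ≈ 387 K

At steady state, absorbed solar power + internal power = radiated power.
Absorbed: α·S·A_cross = 0.77·3660·17.06 = 48070 W (cross-section πr²).
Total input = 48070 + 33500 = 81570 W.
Radiated: εσ·A_surf·T⁴ with A_surf = 4πr² = 68.22 m².
T⁴ = 81570/(0.94·5.67×10⁻⁸·68.22) = 2.243×10¹⁰ K⁴.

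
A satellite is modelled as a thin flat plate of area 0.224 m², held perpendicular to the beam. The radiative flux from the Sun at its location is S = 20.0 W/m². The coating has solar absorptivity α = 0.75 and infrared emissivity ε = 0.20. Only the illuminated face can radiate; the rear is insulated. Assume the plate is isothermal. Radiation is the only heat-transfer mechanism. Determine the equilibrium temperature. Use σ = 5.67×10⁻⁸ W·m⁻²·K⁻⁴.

T ≈ 191 K

At equilibrium, absorbed power = emitted power.
Absorbing cross-section = A = 0.2240 m²; emitting surface = A = 0.2240 m² (ratio 1).
αS·A_cross = εσ·A_surf·T⁴  ⇒  T⁴ = αS/(ε·1σ).
T⁴ = 0.750·20.0/(0.20·1·5.67×10⁻⁸) = 1.323×10⁹ K⁴.
T = (1.323×10⁹)^(1/4).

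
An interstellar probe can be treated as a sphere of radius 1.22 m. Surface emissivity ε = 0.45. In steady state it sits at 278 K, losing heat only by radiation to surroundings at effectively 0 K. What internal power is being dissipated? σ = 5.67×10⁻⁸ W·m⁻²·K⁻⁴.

Steady state: P = εσA T⁴.
A = 4πr² = 18.70 m²; T⁴ = (278)⁴ = 5.973×10⁹ K⁴.
P = 0.45 × 5.67×10⁻⁸ × 18.70 × 5.973×10⁹.

P ≈ 2850 W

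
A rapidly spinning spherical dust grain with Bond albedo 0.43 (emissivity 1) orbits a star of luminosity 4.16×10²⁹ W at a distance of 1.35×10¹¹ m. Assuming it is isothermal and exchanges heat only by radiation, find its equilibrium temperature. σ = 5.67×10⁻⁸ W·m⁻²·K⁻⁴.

T ≈ 1460 K

First find the stellar flux at distance d: S = L/(4πd²) = 4.16×10²⁹/(4π·(1.35×10¹¹)²) = 1.816×10⁶ W/m².
For an isothermal sphere, absorbed (1−a)S·πr² = emitted σ·4πr²·T⁴, so T⁴ = (1−a)S/(4σ).
T⁴ = 0.570·1.816×10⁶/(4·5.67×10⁻⁸) = 4.565×10¹² K⁴.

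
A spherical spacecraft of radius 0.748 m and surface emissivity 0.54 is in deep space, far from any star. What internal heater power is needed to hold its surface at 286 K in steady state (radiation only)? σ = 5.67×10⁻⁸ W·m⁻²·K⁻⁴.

P = εσ·4πr²·T⁴.
4πr² = 7.031 m²; T⁴ = 6.691×10⁹ K⁴.
P = 0.54·5.67×10⁻⁸·7.031·6.691×10⁹.

P ≈ 1440 W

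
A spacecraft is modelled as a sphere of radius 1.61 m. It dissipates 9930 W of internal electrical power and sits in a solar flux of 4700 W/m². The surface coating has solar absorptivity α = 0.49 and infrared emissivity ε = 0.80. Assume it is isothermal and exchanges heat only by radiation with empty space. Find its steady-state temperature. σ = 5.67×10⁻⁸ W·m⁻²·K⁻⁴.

T ≈ 373 K

At steady state, absorbed solar power + internal power = radiated power.
Absorbed: α·S·A_cross = 0.49·4700·8.143 = 18750 W (cross-section πr²).
Total input = 18750 + 9930 = 28680 W.
Radiated: εσ·A_surf·T⁴ with A_surf = 4πr² = 32.57 m².
T⁴ = 28680/(0.80·5.67×10⁻⁸·32.57) = 1.941×10¹⁰ K⁴.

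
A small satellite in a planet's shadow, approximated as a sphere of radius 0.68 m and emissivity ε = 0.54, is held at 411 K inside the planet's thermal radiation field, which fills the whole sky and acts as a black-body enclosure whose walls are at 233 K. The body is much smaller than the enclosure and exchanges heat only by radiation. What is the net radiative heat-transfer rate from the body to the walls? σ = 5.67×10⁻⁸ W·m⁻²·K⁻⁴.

P_net ≈ 4550 W

For a small grey body in a large enclosure: P_net = εσA(T_body⁴ − T_wall⁴).
A = 4πr² = 5.811 m²; T_body⁴ − T_wall⁴ = 2.853×10¹⁰ − 2.947×10⁹ = 2.559×10¹⁰ K⁴.
|P_net| = 0.54·5.67×10⁻⁸·5.811·2.559×10¹⁰.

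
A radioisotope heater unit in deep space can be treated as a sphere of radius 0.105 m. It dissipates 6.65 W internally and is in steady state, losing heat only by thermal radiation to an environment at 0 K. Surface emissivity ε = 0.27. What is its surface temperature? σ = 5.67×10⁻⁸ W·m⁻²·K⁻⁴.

T ≈ 237 K

Steady state: internal power = radiated power, P = εσA T⁴.
Radiating area A = 4πr² = 0.1385 m².
T⁴ = P/(εσA) = 6.65/(0.27·5.67×10⁻⁸·0.1385) = 3.135×10⁹ K⁴.
T = (3.135×10⁹)^(1/4).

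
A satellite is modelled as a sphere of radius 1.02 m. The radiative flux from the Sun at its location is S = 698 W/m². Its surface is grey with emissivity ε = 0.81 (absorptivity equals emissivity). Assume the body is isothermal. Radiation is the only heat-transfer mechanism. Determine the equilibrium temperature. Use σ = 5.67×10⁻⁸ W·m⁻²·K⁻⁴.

At equilibrium, absorbed power = emitted power.
Absorbing cross-section = πr² = 3.269 m²; emitting surface = 4πr² = 13.07 m² (ratio 4).
εS·A_cross = εσ·A_surf·T⁴  ⇒  T⁴ = S/(4σ)   (ε cancels).
T⁴ = 698/(4·5.67×10⁻⁸) = 3.078×10⁹ K⁴.
T = (3.078×10⁹)^(1/4).

T ≈ 236 K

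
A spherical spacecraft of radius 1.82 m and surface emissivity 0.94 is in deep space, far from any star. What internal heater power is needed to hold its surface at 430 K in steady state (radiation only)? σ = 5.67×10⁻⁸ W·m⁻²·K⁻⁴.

P = εσ·4πr²·T⁴.
4πr² = 41.62 m²; T⁴ = 3.419×10¹⁰ K⁴.
P = 0.94·5.67×10⁻⁸·41.62·3.419×10¹⁰.

P ≈ 75800 W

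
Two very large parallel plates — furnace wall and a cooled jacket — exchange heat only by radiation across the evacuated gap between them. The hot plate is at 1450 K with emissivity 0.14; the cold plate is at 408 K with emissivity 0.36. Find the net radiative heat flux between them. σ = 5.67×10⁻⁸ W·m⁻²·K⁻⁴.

For two infinite grey parallel plates, q = σ(T₁⁴ − T₂⁴)/(1/ε₁ + 1/ε₂ − 1).
T₁⁴ − T₂⁴ = 4.421×10¹² − 2.771×10¹⁰ = 4.393×10¹² K⁴.
1/ε₁ + 1/ε₂ − 1 = 7.143 + 2.778 − 1 = 8.921.
q = 5.67×10⁻⁸ × 4.393×10¹² / 8.921.

q ≈ 27900 W/m²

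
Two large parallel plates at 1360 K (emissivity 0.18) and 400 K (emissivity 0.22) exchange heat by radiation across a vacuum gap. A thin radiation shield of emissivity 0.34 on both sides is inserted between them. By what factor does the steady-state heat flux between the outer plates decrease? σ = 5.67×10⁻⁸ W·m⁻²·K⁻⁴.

Without shield: q₀ = σΔ(T⁴)/(1/ε₁+1/ε₂−1) with denominator 9.101.
With shield the two gaps are in series; the resistances add: (1/ε₁+1/ε_s−1)+(1/ε_s+1/ε₂−1) = 7.497+6.487 = 13.98.
Heat-flux ratio q₀/q = 13.98/9.101.

factor ≈ 1.54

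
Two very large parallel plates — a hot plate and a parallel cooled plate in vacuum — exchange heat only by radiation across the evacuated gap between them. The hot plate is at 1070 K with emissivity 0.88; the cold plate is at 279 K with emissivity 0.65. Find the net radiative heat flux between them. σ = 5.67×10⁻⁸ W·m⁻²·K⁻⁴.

For two infinite grey parallel plates, q = σ(T₁⁴ − T₂⁴)/(1/ε₁ + 1/ε₂ − 1).
T₁⁴ − T₂⁴ = 1.311×10¹² − 6.059×10⁹ = 1.305×10¹² K⁴.
1/ε₁ + 1/ε₂ − 1 = 1.136 + 1.538 − 1 = 1.675.
q = 5.67×10⁻⁸ × 1.305×10¹² / 1.675.

q ≈ 44200 W/m²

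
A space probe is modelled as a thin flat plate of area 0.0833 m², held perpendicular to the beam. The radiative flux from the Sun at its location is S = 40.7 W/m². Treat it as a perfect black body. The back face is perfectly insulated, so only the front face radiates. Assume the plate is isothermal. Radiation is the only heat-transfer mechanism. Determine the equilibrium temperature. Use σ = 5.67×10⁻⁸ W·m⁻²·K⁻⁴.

T ≈ 164 K

At equilibrium, absorbed power = emitted power.
Absorbing cross-section = A = 0.08330 m²; emitting surface = A = 0.08330 m² (ratio 1).
S·A_cross = εσ·A_surf·T⁴  ⇒  T⁴ = S/(1σ).
T⁴ = 1.00·40.7/(1·5.67×10⁻⁸) = 7.178×10⁸ K⁴.
T = (7.178×10⁸)^(1/4).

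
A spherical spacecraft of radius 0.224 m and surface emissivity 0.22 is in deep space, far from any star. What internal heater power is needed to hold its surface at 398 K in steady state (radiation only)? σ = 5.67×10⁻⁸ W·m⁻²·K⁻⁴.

P ≈ 197 W

P = εσ·4πr²·T⁴.
4πr² = 0.6305 m²; T⁴ = 2.509×10¹⁰ K⁴.
P = 0.22·5.67×10⁻⁸·0.6305·2.509×10¹⁰.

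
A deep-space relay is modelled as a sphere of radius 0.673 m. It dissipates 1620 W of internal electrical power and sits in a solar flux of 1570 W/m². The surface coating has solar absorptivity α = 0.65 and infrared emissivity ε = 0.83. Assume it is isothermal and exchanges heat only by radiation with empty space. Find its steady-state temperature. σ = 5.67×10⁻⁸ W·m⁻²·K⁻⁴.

At steady state, absorbed solar power + internal power = radiated power.
Absorbed: α·S·A_cross = 0.65·1570·1.423 = 1452 W (cross-section πr²).
Total input = 1452 + 1620 = 3072 W.
Radiated: εσ·A_surf·T⁴ with A_surf = 4πr² = 5.692 m².
T⁴ = 3072/(0.83·5.67×10⁻⁸·5.692) = 1.147×10¹⁰ K⁴.

T ≈ 327 K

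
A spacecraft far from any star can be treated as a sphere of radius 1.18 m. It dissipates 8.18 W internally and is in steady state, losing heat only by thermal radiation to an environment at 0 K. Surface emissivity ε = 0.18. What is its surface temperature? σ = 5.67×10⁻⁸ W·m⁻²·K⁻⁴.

Steady state: internal power = radiated power, P = εσA T⁴.
Radiating area A = 4πr² = 17.50 m².
T⁴ = P/(εσA) = 8.18/(0.18·5.67×10⁻⁸·17.50) = 4.581×10⁷ K⁴.
T = (4.581×10⁷)^(1/4).

T ≈ 82.3 K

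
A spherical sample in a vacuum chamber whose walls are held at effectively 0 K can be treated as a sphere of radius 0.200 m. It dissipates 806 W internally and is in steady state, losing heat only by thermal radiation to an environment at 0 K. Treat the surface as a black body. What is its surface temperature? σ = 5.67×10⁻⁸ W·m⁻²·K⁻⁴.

T ≈ 410 K

Steady state: internal power = radiated power, P = εσA T⁴.
Radiating area A = 4πr² = 0.5027 m².
T⁴ = P/(εσA) = 806/(1.0·5.67×10⁻⁸·0.5027) = 2.828×10¹⁰ K⁴.
T = (2.828×10¹⁰)^(1/4).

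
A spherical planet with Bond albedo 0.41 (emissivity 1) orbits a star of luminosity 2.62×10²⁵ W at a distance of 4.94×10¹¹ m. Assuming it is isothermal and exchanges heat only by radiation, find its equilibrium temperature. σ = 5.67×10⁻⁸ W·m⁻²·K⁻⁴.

First find the stellar flux at distance d: S = L/(4πd²) = 2.62×10²⁵/(4π·(4.94×10¹¹)²) = 8.544 W/m².
For an isothermal sphere, absorbed (1−a)S·πr² = emitted σ·4πr²·T⁴, so T⁴ = (1−a)S/(4σ).
T⁴ = 0.590·8.544/(4·5.67×10⁻⁸) = 2.223×10⁷ K⁴.

T ≈ 68.7 K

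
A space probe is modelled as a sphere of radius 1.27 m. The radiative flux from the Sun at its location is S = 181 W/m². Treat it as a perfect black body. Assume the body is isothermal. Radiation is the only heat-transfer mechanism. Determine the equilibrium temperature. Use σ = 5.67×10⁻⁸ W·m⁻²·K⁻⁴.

At equilibrium, absorbed power = emitted power.
Absorbing cross-section = πr² = 5.067 m²; emitting surface = 4πr² = 20.27 m² (ratio 4).
S·A_cross = εσ·A_surf·T⁴  ⇒  T⁴ = S/(4σ).
T⁴ = 1.00·181/(4·5.67×10⁻⁸) = 7.981×10⁸ K⁴.
T = (7.981×10⁸)^(1/4).

T ≈ 168 K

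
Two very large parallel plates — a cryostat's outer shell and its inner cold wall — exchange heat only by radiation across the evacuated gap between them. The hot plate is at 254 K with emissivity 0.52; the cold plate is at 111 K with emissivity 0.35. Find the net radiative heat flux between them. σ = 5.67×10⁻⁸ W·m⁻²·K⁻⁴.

q ≈ 60.2 W/m²

For two infinite grey parallel plates, q = σ(T₁⁴ − T₂⁴)/(1/ε₁ + 1/ε₂ − 1).
T₁⁴ − T₂⁴ = 4.162×10⁹ − 1.518×10⁸ = 4.011×10⁹ K⁴.
1/ε₁ + 1/ε₂ − 1 = 1.923 + 2.857 − 1 = 3.780.
q = 5.67×10⁻⁸ × 4.011×10⁹ / 3.780.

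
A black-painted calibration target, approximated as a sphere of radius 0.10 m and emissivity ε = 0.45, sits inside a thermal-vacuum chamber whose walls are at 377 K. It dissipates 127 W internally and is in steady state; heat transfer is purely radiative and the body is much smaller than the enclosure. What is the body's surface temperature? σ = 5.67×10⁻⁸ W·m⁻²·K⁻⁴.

T ≈ 495 K

For a small grey body in a large enclosure, net radiated power = εσA(T⁴ − T_w⁴).
Steady state: P = εσA(T⁴ − T_w⁴) with A = 4πr² = 0.1257 m².
T⁴ = P/(εσA) + T_w⁴ = 127/(0.45·5.67×10⁻⁸·0.1257) + (377)⁴
    = 3.961×10¹⁰ + 2.020×10¹⁰ = 5.981×10¹⁰ K⁴.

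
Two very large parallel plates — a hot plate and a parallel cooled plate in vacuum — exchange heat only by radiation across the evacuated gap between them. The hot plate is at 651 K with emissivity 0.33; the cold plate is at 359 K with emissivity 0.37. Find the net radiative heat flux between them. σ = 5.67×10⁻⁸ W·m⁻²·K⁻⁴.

q ≈ 1950 W/m²

For two infinite grey parallel plates, q = σ(T₁⁴ − T₂⁴)/(1/ε₁ + 1/ε₂ − 1).
T₁⁴ − T₂⁴ = 1.796×10¹¹ − 1.661×10¹⁰ = 1.630×10¹¹ K⁴.
1/ε₁ + 1/ε₂ − 1 = 3.030 + 2.703 − 1 = 4.733.
q = 5.67×10⁻⁸ × 1.630×10¹¹ / 4.733.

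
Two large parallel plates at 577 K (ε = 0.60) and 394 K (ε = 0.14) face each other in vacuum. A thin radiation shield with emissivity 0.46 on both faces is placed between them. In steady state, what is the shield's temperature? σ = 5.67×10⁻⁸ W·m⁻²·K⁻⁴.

In steady state the net flux on the hot side equals that on the cold side.
σ(T₁⁴−T_s⁴)/D₁ = σ(T_s⁴−T₂⁴)/D₂, with D₁ = 1/ε₁+1/ε_s−1 = 2.841, D₂ = 1/ε_s+1/ε₂−1 = 8.317.
Solve for T_s⁴: T_s⁴ = (D₂·T₁⁴ + D₁·T₂⁴)/(D₁+D₂) = 8.876×10¹⁰ K⁴.

T_s ≈ 546 K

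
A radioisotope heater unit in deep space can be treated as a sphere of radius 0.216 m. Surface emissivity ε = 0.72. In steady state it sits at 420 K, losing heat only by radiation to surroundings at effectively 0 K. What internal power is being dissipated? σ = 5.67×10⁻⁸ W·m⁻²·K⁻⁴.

P ≈ 745 W

Steady state: P = εσA T⁴.
A = 4πr² = 0.5863 m²; T⁴ = (420)⁴ = 3.112×10¹⁰ K⁴.
P = 0.72 × 5.67×10⁻⁸ × 0.5863 × 3.112×10¹⁰.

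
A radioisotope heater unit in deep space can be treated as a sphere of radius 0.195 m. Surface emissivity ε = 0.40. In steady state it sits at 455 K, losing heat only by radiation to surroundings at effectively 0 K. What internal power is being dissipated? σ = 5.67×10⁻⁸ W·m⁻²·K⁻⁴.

Steady state: P = εσA T⁴.
A = 4πr² = 0.4778 m²; T⁴ = (455)⁴ = 4.286×10¹⁰ K⁴.
P = 0.40 × 5.67×10⁻⁸ × 0.4778 × 4.286×10¹⁰.

P ≈ 464 W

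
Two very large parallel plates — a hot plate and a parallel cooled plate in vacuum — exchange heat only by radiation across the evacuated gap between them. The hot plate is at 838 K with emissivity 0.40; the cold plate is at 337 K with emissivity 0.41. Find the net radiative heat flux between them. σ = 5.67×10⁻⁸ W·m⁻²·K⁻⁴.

For two infinite grey parallel plates, q = σ(T₁⁴ − T₂⁴)/(1/ε₁ + 1/ε₂ − 1).
T₁⁴ − T₂⁴ = 4.931×10¹¹ − 1.290×10¹⁰ = 4.802×10¹¹ K⁴.
1/ε₁ + 1/ε₂ − 1 = 2.500 + 2.439 − 1 = 3.939.
q = 5.67×10⁻⁸ × 4.802×10¹¹ / 3.939.

q ≈ 6910 W/m²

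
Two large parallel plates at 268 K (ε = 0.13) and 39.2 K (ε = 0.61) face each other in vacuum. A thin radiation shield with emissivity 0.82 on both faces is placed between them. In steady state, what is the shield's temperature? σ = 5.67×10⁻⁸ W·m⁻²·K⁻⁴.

T_s ≈ 177 K

In steady state the net flux on the hot side equals that on the cold side.
σ(T₁⁴−T_s⁴)/D₁ = σ(T_s⁴−T₂⁴)/D₂, with D₁ = 1/ε₁+1/ε_s−1 = 7.912, D₂ = 1/ε_s+1/ε₂−1 = 1.859.
Solve for T_s⁴: T_s⁴ = (D₂·T₁⁴ + D₁·T₂⁴)/(D₁+D₂) = 9.833×10⁸ K⁴.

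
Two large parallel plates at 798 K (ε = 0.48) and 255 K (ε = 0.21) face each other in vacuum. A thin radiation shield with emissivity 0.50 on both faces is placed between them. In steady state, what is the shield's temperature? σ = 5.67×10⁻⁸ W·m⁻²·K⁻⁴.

In steady state the net flux on the hot side equals that on the cold side.
σ(T₁⁴−T_s⁴)/D₁ = σ(T_s⁴−T₂⁴)/D₂, with D₁ = 1/ε₁+1/ε_s−1 = 3.083, D₂ = 1/ε_s+1/ε₂−1 = 5.762.
Solve for T_s⁴: T_s⁴ = (D₂·T₁⁴ + D₁·T₂⁴)/(D₁+D₂) = 2.656×10¹¹ K⁴.

T_s ≈ 718 K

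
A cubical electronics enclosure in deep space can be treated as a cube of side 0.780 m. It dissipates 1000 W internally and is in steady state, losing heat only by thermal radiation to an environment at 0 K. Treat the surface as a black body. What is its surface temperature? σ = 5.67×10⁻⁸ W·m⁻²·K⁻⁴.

T ≈ 264 K

Steady state: internal power = radiated power, P = εσA T⁴.
Radiating area A = 6L² = 3.650 m².
T⁴ = P/(εσA) = 1000/(1.0·5.67×10⁻⁸·3.650) = 4.831×10⁹ K⁴.
T = (4.831×10⁹)^(1/4).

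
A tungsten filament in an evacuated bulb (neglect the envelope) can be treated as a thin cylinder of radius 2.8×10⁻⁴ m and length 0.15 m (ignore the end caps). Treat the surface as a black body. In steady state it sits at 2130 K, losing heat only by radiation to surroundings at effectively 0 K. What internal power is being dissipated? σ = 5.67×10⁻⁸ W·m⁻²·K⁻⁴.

P ≈ 308 W

Steady state: P = εσA T⁴.
A = 2πrL = 2.639×10⁻⁴ m²; T⁴ = (2130)⁴ = 2.058×10¹³ K⁴.
P = 1.0 × 5.67×10⁻⁸ × 2.639×10⁻⁴ × 2.058×10¹³.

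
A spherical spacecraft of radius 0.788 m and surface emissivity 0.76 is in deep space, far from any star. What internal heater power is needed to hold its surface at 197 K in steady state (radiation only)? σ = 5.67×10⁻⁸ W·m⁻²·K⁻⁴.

P ≈ 506 W

P = εσ·4πr²·T⁴.
4πr² = 7.803 m²; T⁴ = 1.506×10⁹ K⁴.
P = 0.76·5.67×10⁻⁸·7.803·1.506×10⁹.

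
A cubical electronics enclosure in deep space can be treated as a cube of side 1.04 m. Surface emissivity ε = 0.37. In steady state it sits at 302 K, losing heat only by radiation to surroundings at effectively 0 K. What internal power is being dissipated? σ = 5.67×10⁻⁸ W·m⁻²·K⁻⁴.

Steady state: P = εσA T⁴.
A = 6L² = 6.490 m²; T⁴ = (302)⁴ = 8.318×10⁹ K⁴.
P = 0.37 × 5.67×10⁻⁸ × 6.490 × 8.318×10⁹.

P ≈ 1130 W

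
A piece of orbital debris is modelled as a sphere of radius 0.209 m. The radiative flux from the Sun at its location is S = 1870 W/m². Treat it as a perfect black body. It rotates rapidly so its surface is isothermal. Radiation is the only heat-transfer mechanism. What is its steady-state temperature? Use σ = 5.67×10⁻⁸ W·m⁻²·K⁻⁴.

At equilibrium, absorbed power = emitted power.
Absorbing cross-section = πr² = 0.1372 m²; emitting surface = 4πr² = 0.5489 m² (ratio 4).
S·A_cross = εσ·A_surf·T⁴  ⇒  T⁴ = S/(4σ).
T⁴ = 1.00·1870/(4·5.67×10⁻⁸) = 8.245×10⁹ K⁴.
T = (8.245×10⁹)^(1/4).

T ≈ 301 K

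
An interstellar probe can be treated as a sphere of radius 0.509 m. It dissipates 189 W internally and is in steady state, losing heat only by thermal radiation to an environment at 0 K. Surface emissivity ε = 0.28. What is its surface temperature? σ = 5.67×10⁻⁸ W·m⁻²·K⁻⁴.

Steady state: internal power = radiated power, P = εσA T⁴.
Radiating area A = 4πr² = 3.256 m².
T⁴ = P/(εσA) = 189/(0.28·5.67×10⁻⁸·3.256) = 3.657×10⁹ K⁴.
T = (3.657×10⁹)^(1/4).

T ≈ 246 K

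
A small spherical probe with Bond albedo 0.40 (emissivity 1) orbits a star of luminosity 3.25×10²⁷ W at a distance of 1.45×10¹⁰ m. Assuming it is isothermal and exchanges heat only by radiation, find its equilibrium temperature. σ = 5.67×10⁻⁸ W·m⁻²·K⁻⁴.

T ≈ 1340 K

First find the stellar flux at distance d: S = L/(4πd²) = 3.25×10²⁷/(4π·(1.45×10¹⁰)²) = 1.230×10⁶ W/m².
For an isothermal sphere, absorbed (1−a)S·πr² = emitted σ·4πr²·T⁴, so T⁴ = (1−a)S/(4σ).
T⁴ = 0.600·1.230×10⁶/(4·5.67×10⁻⁸) = 3.254×10¹² K⁴.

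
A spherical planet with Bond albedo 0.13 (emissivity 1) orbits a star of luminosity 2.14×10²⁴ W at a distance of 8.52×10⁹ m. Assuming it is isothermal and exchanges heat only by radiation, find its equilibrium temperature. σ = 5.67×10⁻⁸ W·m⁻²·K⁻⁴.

T ≈ 308 K

First find the stellar flux at distance d: S = L/(4πd²) = 2.14×10²⁴/(4π·(8.52×10⁹)²) = 2346 W/m².
For an isothermal sphere, absorbed (1−a)S·πr² = emitted σ·4πr²·T⁴, so T⁴ = (1−a)S/(4σ).
T⁴ = 0.870·2346/(4·5.67×10⁻⁸) = 8.999×10⁹ K⁴.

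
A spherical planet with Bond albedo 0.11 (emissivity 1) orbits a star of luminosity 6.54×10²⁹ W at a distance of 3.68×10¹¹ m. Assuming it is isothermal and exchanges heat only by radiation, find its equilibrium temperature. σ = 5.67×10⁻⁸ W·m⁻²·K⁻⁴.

First find the stellar flux at distance d: S = L/(4πd²) = 6.54×10²⁹/(4π·(3.68×10¹¹)²) = 3.843×10⁵ W/m².
For an isothermal sphere, absorbed (1−a)S·πr² = emitted σ·4πr²·T⁴, so T⁴ = (1−a)S/(4σ).
T⁴ = 0.890·3.843×10⁵/(4·5.67×10⁻⁸) = 1.508×10¹² K⁴.

T ≈ 1110 K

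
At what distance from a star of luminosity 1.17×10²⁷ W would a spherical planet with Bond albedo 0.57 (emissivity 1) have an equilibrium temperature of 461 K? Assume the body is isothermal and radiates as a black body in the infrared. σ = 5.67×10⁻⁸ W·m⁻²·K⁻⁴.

For an isothermal black-emitting sphere, (1−a)S·πr² = σ·4πr²·T⁴ ⇒ S = 4σT⁴/(1−a).
S = 4·5.67×10⁻⁸·(461)⁴/0.430 = 23820 W/m².
Flux falls as S = L/(4πd²), so d = √(L/(4πS)) = √(1.17×10²⁷/(4π·23820)).

d ≈ 6.25×10¹⁰ m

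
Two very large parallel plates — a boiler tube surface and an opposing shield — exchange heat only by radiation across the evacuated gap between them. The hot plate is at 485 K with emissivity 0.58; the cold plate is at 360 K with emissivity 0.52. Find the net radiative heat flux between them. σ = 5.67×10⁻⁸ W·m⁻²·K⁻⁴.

q ≈ 825 W/m²

For two infinite grey parallel plates, q = σ(T₁⁴ − T₂⁴)/(1/ε₁ + 1/ε₂ − 1).
T₁⁴ − T₂⁴ = 5.533×10¹⁰ − 1.680×10¹⁰ = 3.853×10¹⁰ K⁴.
1/ε₁ + 1/ε₂ − 1 = 1.724 + 1.923 − 1 = 2.647.
q = 5.67×10⁻⁸ × 3.853×10¹⁰ / 2.647.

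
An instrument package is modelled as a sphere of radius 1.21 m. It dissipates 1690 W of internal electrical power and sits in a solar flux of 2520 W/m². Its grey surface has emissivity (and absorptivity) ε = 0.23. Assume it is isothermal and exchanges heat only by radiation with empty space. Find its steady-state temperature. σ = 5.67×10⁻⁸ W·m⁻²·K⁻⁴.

At steady state, absorbed solar power + internal power = radiated power.
Absorbed: α·S·A_cross = 0.23·2520·4.600 = 2666 W (cross-section πr²).
Total input = 2666 + 1690 = 4356 W.
Radiated: εσ·A_surf·T⁴ with A_surf = 4πr² = 18.40 m².
T⁴ = 4356/(0.23·5.67×10⁻⁸·18.40) = 1.815×10¹⁰ K⁴.

T ≈ 367 K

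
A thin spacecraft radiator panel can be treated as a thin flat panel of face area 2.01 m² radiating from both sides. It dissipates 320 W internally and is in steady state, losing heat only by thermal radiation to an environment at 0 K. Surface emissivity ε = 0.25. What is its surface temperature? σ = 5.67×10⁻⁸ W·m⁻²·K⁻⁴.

Steady state: internal power = radiated power, P = εσA T⁴.
Radiating area A = 2·2.01 = 4.020 m².
T⁴ = P/(εσA) = 320/(0.25·5.67×10⁻⁸·4.020) = 5.616×10⁹ K⁴.
T = (5.616×10⁹)^(1/4).

T ≈ 274 K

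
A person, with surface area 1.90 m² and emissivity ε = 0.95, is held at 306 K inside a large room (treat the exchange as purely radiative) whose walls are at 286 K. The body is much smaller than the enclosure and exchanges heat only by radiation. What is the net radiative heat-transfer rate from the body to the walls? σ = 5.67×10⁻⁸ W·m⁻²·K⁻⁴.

P_net ≈ 213 W

For a small grey body in a large enclosure: P_net = εσA(T_body⁴ − T_wall⁴).
A = 1.90 m²; T_body⁴ − T_wall⁴ = 8.768×10⁹ − 6.691×10⁹ = 2.077×10⁹ K⁴.
|P_net| = 0.95·5.67×10⁻⁸·1.900·2.077×10⁹.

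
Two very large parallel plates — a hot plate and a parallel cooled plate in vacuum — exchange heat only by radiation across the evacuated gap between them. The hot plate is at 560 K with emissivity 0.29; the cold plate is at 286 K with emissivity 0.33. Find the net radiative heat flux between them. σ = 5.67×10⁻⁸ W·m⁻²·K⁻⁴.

q ≈ 949 W/m²

For two infinite grey parallel plates, q = σ(T₁⁴ − T₂⁴)/(1/ε₁ + 1/ε₂ − 1).
T₁⁴ − T₂⁴ = 9.834×10¹⁰ − 6.691×10⁹ = 9.165×10¹⁰ K⁴.
1/ε₁ + 1/ε₂ − 1 = 3.448 + 3.030 − 1 = 5.479.
q = 5.67×10⁻⁸ × 9.165×10¹⁰ / 5.479.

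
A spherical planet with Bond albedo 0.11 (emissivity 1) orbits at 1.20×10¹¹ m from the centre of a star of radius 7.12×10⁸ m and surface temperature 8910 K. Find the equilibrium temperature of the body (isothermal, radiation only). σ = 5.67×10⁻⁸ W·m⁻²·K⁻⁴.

The star's surface emits σT_*⁴; at distance d the flux is S = σT_*⁴(R_*/d)².
S = 5.67×10⁻⁸·(8910)⁴·(7.12×10⁸/1.20×10¹¹)² = 12580 W/m².
For an isothermal sphere T⁴ = (1−a)S/(4σ) = 4.937×10¹⁰ K⁴.

T ≈ 471 K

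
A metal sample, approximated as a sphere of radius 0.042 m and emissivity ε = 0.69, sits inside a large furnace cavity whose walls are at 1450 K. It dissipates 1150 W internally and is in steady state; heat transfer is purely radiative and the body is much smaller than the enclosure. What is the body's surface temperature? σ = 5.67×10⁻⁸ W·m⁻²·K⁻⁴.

For a small grey body in a large enclosure, net radiated power = εσA(T⁴ − T_w⁴).
Steady state: P = εσA(T⁴ − T_w⁴) with A = 4πr² = 0.02217 m².
T⁴ = P/(εσA) + T_w⁴ = 1150/(0.69·5.67×10⁻⁸·0.02217) + (1450)⁴
    = 1.326×10¹² + 4.421×10¹² = 5.747×10¹² K⁴.

T ≈ 1550 K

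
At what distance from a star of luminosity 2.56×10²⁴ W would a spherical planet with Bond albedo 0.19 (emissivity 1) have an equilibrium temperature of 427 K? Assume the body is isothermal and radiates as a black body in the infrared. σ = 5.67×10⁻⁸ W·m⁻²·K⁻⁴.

d ≈ 4.68×10⁹ m

For an isothermal black-emitting sphere, (1−a)S·πr² = σ·4πr²·T⁴ ⇒ S = 4σT⁴/(1−a).
S = 4·5.67×10⁻⁸·(427)⁴/0.810 = 9308 W/m².
Flux falls as S = L/(4πd²), so d = √(L/(4πS)) = √(2.56×10²⁴/(4π·9308)).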